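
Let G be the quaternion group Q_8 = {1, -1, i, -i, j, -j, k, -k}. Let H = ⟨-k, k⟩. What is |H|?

4

|⟨-k⟩| = 4 and |⟨k⟩| = 4, so |H| is a multiple of lcm(4, 4) = 4 and divides |G| = 8.
Closing under the operation: H = {1, -1, k, -k}, so |H| = 4.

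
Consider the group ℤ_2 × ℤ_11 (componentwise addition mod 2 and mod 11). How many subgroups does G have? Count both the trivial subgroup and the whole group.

|G| = 22, so by Lagrange every subgroup order divides 22. Divisors: 1, 2, 11, 22.
Subgroups by order — order 1: 1; order 2: 1; order 11: 1; order 22: 1.
Total: 1 + 1 + 1 + 1 = 4.

4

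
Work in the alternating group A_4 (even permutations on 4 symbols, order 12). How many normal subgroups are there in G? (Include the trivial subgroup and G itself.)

G has 10 subgroups. Checking conjugation-invariance by order — order 1: 1/1 normal; order 2: 0/3 normal; order 3: 0/4 normal; order 4: 1/1 normal; order 12: 1/1 normal.
Total normal subgroups: 3.

3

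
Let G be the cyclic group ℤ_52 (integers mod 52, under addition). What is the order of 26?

2

In ℤ_52, the order of an element a is n/gcd(a, n).
gcd(26, 52) = 26, so |⟨26⟩| = 52/26 = 2.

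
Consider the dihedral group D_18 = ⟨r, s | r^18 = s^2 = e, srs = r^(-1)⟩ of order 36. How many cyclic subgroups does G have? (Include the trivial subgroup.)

Group the elements of G by the cyclic subgroup they generate; each cyclic subgroup of order d accounts for φ(d) elements.
Cyclic subgroups by order — order 1: 1; order 2: 19; order 3: 1; order 6: 1; order 9: 1; order 18: 1.
Total: 24.

24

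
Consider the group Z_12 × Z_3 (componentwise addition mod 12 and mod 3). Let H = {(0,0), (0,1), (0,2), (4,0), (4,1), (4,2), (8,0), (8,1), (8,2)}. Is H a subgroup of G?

|H| = 9 divides |G| = 36, consistent with Lagrange.
H contains the identity, every element's inverse is in H, and H is closed under +: it is a subgroup.

Yes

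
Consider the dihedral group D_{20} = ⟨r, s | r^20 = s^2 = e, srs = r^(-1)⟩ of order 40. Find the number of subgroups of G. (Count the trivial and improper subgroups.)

|G| = 40, so by Lagrange every subgroup order divides 40. Divisors: 1, 2, 4, 5, 8, 10, 20, 40.
Subgroups by order — order 1: 1; order 2: 21; order 4: 11; order 5: 1; order 8: 5; order 10: 5; order 20: 3; order 40: 1.
Total: 1 + 21 + 11 + 1 + 5 + 5 + 3 + 1 = 48.

48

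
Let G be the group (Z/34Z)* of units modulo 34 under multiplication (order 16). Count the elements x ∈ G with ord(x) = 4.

The elements of order 4 are: 13, 21.
That's 2.

2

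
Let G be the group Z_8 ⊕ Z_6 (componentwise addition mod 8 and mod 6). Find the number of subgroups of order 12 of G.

3

|G| = 48 and 12 | 48, so subgroups of order 12 are possible by Lagrange.
The subgroups of order 12 are: {(0,0), (0,1), (0,2), (0,3), (0,4), (0,5), (4,0), (4,1), (4,2), (4,3), (4,4), (4,5)}; {(0,0), (0,2), (0,4), (2,0), (2,2), (2,4), (4,0), (4,2), (4,4), (6,0), (6,2), (6,4)}; {(0,0), (0,2), (0,4), (2,1), (2,3), (2,5), (4,0), (4,2), (4,4), (6,1), (6,3), (6,5)}.
So G has 3 subgroups of order 12.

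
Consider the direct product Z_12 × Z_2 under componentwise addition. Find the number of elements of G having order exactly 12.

An element (a,b) has order lcm(ord(a), ord(b)); count pairs with lcm equal to 12.
Enumerating gives 8 such elements.

8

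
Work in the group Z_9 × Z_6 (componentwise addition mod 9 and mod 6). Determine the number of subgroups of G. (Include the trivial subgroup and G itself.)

20

|G| = 54, so by Lagrange every subgroup order divides 54. Divisors: 1, 2, 3, 6, 9, 18, 27, 54.
Subgroups by order — order 1: 1; order 2: 1; order 3: 4; order 6: 4; order 9: 4; order 18: 4; order 27: 1; order 54: 1.
Total: 1 + 1 + 4 + 4 + 4 + 4 + 1 + 1 = 20.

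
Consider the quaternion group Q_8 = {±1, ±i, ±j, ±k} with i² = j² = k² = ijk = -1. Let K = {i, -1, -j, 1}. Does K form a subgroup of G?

-j ∈ K but its inverse j ∉ K, so K is not a subgroup.

No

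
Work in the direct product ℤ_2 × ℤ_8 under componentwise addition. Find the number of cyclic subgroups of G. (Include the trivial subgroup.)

A cyclic subgroup of order d is generated by each of its φ(d) elements of order d, so the cyclic subgroups of order d number (#elements of order d)/φ(d).
Cyclic subgroups by order — order 1: 1; order 2: 3; order 4: 2; order 8: 2.
Total: 8.

8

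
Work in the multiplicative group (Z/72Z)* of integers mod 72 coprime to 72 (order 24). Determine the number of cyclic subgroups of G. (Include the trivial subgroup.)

16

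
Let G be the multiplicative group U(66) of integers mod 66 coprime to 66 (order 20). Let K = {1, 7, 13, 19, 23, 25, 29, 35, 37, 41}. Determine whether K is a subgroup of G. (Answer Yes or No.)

No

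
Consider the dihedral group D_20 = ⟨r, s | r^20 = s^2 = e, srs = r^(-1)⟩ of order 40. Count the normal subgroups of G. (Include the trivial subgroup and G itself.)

G has 48 subgroups. Checking conjugation-invariance by order — order 1: 1/1 normal; order 2: 1/21 normal; order 4: 1/11 normal; order 5: 1/1 normal; order 8: 0/5 normal; order 10: 1/5 normal; order 20: 3/3 normal; order 40: 1/1 normal.
Total normal subgroups: 9.

9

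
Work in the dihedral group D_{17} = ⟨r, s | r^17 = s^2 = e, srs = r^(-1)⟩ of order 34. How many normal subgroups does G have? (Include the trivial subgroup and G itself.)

G has 20 subgroups. Checking conjugation-invariance by order — order 1: 1/1 normal; order 2: 0/17 normal; order 17: 1/1 normal; order 34: 1/1 normal.
Total normal subgroups: 3.

3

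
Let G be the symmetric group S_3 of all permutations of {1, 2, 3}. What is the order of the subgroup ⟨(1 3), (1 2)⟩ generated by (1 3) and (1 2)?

6

|⟨(1 3)⟩| = 2 and |⟨(1 2)⟩| = 2, so |H| is a multiple of lcm(2, 2) = 2 and divides |G| = 6.
Closing {(1 3), (1 2)} under the group operation gives all of G, so |H| = 6.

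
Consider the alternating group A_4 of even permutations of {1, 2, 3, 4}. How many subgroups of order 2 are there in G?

3

|G| = 12 and 2 | 12, so subgroups of order 2 are possible by Lagrange.
The subgroups of order 2 are: {e, (1 2)(3 4)}; {e, (1 3)(2 4)}; {e, (1 4)(2 3)}.
So G has 3 subgroups of order 2.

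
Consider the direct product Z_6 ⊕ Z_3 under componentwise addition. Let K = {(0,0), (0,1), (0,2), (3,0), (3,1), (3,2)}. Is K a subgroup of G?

|K| = 6 divides |G| = 18, consistent with Lagrange.
K contains the identity, every element's inverse is in K, and K is closed under +: it is a subgroup.
In fact K = ⟨(3,1)⟩.

Yes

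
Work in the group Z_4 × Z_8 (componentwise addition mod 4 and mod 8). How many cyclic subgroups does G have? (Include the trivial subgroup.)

A cyclic subgroup of order d is generated by each of its φ(d) elements of order d, so the cyclic subgroups of order d number (#elements of order d)/φ(d).
Cyclic subgroups by order — order 1: 1; order 2: 3; order 4: 6; order 8: 4.
Total: 14.

14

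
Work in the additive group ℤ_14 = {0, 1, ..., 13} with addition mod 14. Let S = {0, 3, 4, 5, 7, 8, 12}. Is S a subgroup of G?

No

3 ∈ S but its inverse 11 ∉ S, so S is not a subgroup.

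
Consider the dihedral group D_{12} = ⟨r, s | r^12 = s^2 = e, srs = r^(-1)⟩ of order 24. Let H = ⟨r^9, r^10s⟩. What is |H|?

|⟨r^9⟩| = 4 and |⟨r^10s⟩| = 2, so |H| is a multiple of lcm(4, 2) = 4 and divides |G| = 24.
Closing under the operation: H = {e, r^3, r^6, r^9, rs, r^4s, r^7s, r^10s}, so |H| = 8.

8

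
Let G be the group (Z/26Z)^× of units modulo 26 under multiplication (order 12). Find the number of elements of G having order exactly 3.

2

The elements of order 3 are: 3, 9.
That's 2.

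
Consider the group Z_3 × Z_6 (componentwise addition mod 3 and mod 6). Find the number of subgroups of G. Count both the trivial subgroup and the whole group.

|G| = 18, so by Lagrange every subgroup order divides 18. Divisors: 1, 2, 3, 6, 9, 18.
Subgroups by order — order 1: 1; order 2: 1; order 3: 4; order 6: 4; order 9: 1; order 18: 1.
Total: 1 + 1 + 4 + 4 + 1 + 1 = 12.

12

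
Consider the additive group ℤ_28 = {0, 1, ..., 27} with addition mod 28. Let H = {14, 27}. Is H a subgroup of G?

No

The identity 0 ∉ H, so H is not a subgroup.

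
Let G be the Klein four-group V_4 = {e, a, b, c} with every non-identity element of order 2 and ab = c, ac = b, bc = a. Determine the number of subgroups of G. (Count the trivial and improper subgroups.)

|G| = 4, so by Lagrange every subgroup order divides 4. Divisors: 1, 2, 4.
Subgroups by order — order 1: 1; order 2: 3; order 4: 1.
Total: 1 + 3 + 1 = 5.

5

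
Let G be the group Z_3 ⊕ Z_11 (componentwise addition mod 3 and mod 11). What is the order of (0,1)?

11

The order of (0,1) in Z_3 × Z_11 is lcm(ord(0) in Z_3, ord(1) in Z_11).
ord(0) = 1 and ord(1) = 11, so |⟨(0,1)⟩| = lcm(1, 11) = 11.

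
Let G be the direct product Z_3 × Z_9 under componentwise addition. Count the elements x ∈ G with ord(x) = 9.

18

An element (a,b) has order lcm(ord(a), ord(b)); count pairs with lcm equal to 9.
Enumerating gives 18 such elements.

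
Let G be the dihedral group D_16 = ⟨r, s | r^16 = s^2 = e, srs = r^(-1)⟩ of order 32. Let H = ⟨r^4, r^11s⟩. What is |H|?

|⟨r^4⟩| = 4 and |⟨r^11s⟩| = 2, so |H| is a multiple of lcm(4, 2) = 4 and divides |G| = 32.
Closing under the operation: H = {e, r^4, r^8, r^12, r^3s, r^7s, r^11s, r^15s}, so |H| = 8.

8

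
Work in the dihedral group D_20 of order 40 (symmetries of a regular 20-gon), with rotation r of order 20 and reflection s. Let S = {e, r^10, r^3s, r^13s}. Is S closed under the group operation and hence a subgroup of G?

|S| = 4 divides |G| = 40, consistent with Lagrange.
S contains the identity, every element's inverse is in S, and S is closed under ·: it is a subgroup.

Yes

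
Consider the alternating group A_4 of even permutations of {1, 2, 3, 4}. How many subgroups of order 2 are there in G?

3

|G| = 12 and 2 | 12, so subgroups of order 2 are possible by Lagrange.
The subgroups of order 2 are: {e, (1 2)(3 4)}; {e, (1 3)(2 4)}; {e, (1 4)(2 3)}.
So G has 3 subgroups of order 2.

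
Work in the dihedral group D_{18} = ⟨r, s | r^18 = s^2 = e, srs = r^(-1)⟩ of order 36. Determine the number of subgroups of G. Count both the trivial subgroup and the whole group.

45

|G| = 36, so by Lagrange every subgroup order divides 36. Divisors: 1, 2, 3, 4, 6, 9, 12, 18, 36.
Subgroups by order — order 1: 1; order 2: 19; order 3: 1; order 4: 9; order 6: 7; order 9: 1; order 12: 3; order 18: 3; order 36: 1.
Total: 1 + 19 + 1 + 9 + 7 + 1 + 3 + 3 + 1 = 45.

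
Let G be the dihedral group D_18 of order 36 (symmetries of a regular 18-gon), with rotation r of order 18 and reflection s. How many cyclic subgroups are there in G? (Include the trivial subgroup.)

Group the elements of G by the cyclic subgroup they generate; each cyclic subgroup of order d accounts for φ(d) elements.
Cyclic subgroups by order — order 1: 1; order 2: 19; order 3: 1; order 6: 1; order 9: 1; order 18: 1.
Total: 24.

24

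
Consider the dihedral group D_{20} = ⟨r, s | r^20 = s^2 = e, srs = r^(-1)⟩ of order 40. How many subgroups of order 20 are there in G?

3

|G| = 40 and 20 | 40, so subgroups of order 20 are possible by Lagrange.
The subgroups of order 20 are: {e, r, r^2, r^3, r^4, r^5, r^6, r^7, r^8, r^9, r^10, r^11, r^12, r^13, r^14, r^15, r^16, r^17, r^18, r^19}; {e, r^2, r^4, r^6, r^8, r^10, r^12, r^14, r^16, r^18, s, r^2s, r^4s, r^6s, r^8s, r^10s, r^12s, r^14s, r^16s, r^18s}; {e, r^2, r^4, r^6, r^8, r^10, r^12, r^14, r^16, r^18, rs, r^3s, r^5s, r^7s, r^9s, r^11s, r^13s, r^15s, r^17s, r^19s}.
So G has 3 subgroups of order 20.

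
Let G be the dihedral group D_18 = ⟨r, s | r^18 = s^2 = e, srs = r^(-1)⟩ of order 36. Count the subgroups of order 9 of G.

1

|G| = 36 and 9 | 36, so subgroups of order 9 are possible by Lagrange.
The subgroups of order 9 are: {e, r^2, r^4, r^6, r^8, r^10, r^12, r^14, r^16}.
So G has 1 subgroup of order 9.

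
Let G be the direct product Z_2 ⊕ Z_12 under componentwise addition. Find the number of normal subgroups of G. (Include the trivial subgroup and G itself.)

16

G is abelian, so every subgroup is normal.
G has 16 subgroups in total, hence 16 normal subgroups.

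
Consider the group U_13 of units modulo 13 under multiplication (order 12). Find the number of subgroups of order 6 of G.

1

|G| = 12 and 6 | 12, so subgroups of order 6 are possible by Lagrange.
The subgroups of order 6 are: {1, 3, 4, 9, 10, 12}.
So G has 1 subgroup of order 6.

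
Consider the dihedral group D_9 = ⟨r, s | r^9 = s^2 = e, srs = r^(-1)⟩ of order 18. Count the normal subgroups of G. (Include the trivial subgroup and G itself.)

G has 16 subgroups. Checking conjugation-invariance by order — order 1: 1/1 normal; order 2: 0/9 normal; order 3: 1/1 normal; order 6: 0/3 normal; order 9: 1/1 normal; order 18: 1/1 normal.
Total normal subgroups: 4.

4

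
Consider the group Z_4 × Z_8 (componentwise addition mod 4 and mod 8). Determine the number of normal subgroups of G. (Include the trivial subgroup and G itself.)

G is abelian, so every subgroup is normal.
G has 22 subgroups in total, hence 22 normal subgroups.

22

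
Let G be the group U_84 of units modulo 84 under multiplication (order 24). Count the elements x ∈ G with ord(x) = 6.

14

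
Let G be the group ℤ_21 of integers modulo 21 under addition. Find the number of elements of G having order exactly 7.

In a cyclic group of order 21, the number of elements of order d (for d | 21) is φ(d).
φ(7) = 6.

6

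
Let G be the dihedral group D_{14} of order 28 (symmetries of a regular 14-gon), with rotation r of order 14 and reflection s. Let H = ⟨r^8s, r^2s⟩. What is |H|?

14

|⟨r^8s⟩| = 2 and |⟨r^2s⟩| = 2, so |H| is a multiple of lcm(2, 2) = 2 and divides |G| = 28.
Closing under the operation: H = {e, r^2, r^4, r^6, r^8, r^10, r^12, s, r^2s, r^4s, r^6s, r^8s, r^10s, r^12s}, so |H| = 14.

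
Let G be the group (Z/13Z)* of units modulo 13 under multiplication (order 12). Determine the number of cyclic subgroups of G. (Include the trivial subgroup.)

6

Group the elements of G by the cyclic subgroup they generate; each cyclic subgroup of order d accounts for φ(d) elements.
Cyclic subgroups by order — order 1: 1; order 2: 1; order 3: 1; order 4: 1; order 6: 1; order 12: 1.
Total: 6.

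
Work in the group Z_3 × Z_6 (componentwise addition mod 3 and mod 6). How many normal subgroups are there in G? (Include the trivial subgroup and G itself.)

G is abelian, so every subgroup is normal.
G has 12 subgroups in total, hence 12 normal subgroups.

12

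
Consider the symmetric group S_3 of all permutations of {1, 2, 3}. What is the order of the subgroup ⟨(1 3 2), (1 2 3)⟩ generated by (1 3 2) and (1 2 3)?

|⟨(1 3 2)⟩| = 3 and |⟨(1 2 3)⟩| = 3, so |H| is a multiple of lcm(3, 3) = 3 and divides |G| = 6.
Closing under the operation: H = {e, (1 2 3), (1 3 2)}, so |H| = 3.

3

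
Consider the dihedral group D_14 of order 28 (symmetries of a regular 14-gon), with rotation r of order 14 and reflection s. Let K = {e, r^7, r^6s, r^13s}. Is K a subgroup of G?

|K| = 4 divides |G| = 28, consistent with Lagrange.
K contains the identity, every element's inverse is in K, and K is closed under ·: it is a subgroup.

Yes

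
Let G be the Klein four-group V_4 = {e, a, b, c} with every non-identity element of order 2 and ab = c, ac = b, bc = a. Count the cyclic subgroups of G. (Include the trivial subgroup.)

A cyclic subgroup of order d is generated by each of its φ(d) elements of order d, so the cyclic subgroups of order d number (#elements of order d)/φ(d).
Cyclic subgroups by order — order 1: 1; order 2: 3.
Total: 4.

4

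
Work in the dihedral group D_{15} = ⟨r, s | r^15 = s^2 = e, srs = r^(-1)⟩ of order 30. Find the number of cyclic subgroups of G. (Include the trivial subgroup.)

Each element a generates a cyclic subgroup ⟨a⟩; distinct elements may generate the same one (a cyclic group of order d has φ(d) generators).
Cyclic subgroups by order — order 1: 1; order 2: 15; order 3: 1; order 5: 1; order 15: 1.
Total: 19.

19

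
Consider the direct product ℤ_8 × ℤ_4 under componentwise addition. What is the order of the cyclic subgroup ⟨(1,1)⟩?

8

The order of (1,1) in Z_8 × Z_4 is lcm(ord(1) in Z_8, ord(1) in Z_4).
ord(1) = 8 and ord(1) = 4, so |⟨(1,1)⟩| = lcm(8, 4) = 8.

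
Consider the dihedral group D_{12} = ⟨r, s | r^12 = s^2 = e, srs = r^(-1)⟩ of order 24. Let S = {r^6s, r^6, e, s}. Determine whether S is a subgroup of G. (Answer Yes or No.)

Yes

|S| = 4 divides |G| = 24, consistent with Lagrange.
S contains the identity, every element's inverse is in S, and S is closed under ·: it is a subgroup.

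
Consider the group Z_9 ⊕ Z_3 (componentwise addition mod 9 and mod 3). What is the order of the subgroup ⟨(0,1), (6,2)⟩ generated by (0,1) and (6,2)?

9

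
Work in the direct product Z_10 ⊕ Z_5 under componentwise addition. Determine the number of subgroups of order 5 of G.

6

|G| = 50 and 5 | 50, so subgroups of order 5 are possible by Lagrange.
The subgroups of order 5 are: {(0,0), (0,1), (0,2), (0,3), (0,4)}; {(0,0), (2,0), (4,0), (6,0), (8,0)}; {(0,0), (2,1), (4,2), (6,3), (8,4)}; {(0,0), (2,2), (4,4), (6,1), (8,3)}; … (6 in all).
So G has 6 subgroups of order 5.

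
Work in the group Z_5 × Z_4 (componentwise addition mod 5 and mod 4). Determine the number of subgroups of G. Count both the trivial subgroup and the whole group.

6

|G| = 20, so by Lagrange every subgroup order divides 20. Divisors: 1, 2, 4, 5, 10, 20.
Subgroups by order — order 1: 1; order 2: 1; order 4: 1; order 5: 1; order 10: 1; order 20: 1.
Total: 1 + 1 + 1 + 1 + 1 + 1 = 6.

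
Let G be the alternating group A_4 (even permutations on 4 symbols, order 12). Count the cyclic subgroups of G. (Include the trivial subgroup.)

8

Each element a generates a cyclic subgroup ⟨a⟩; distinct elements may generate the same one (a cyclic group of order d has φ(d) generators).
Cyclic subgroups by order — order 1: 1; order 2: 3; order 3: 4.
Total: 8.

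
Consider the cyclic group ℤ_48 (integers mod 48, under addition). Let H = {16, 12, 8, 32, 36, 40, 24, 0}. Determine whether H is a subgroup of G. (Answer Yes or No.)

Closure fails: 32 + 36 = 20 ∉ H. So H is not a subgroup.

No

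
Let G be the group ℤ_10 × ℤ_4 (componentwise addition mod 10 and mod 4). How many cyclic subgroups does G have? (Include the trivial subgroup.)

Group the elements of G by the cyclic subgroup they generate; each cyclic subgroup of order d accounts for φ(d) elements.
Cyclic subgroups by order — order 1: 1; order 2: 3; order 4: 2; order 5: 1; order 10: 3; order 20: 2.
Total: 12.

12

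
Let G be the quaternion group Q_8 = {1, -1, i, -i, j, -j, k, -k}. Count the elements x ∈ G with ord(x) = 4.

The elements of order 4 are: i, -i, j, -j, k, -k.
That's 6.

6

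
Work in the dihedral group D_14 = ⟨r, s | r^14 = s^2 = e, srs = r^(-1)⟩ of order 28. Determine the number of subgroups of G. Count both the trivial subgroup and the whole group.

|G| = 28, so by Lagrange every subgroup order divides 28. Divisors: 1, 2, 4, 7, 14, 28.
Subgroups by order — order 1: 1; order 2: 15; order 4: 7; order 7: 1; order 14: 3; order 28: 1.
Total: 1 + 15 + 7 + 1 + 3 + 1 = 28.

28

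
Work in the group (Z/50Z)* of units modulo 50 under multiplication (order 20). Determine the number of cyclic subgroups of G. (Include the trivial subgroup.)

Each element a generates a cyclic subgroup ⟨a⟩; distinct elements may generate the same one (a cyclic group of order d has φ(d) generators).
Cyclic subgroups by order — order 1: 1; order 2: 1; order 4: 1; order 5: 1; order 10: 1; order 20: 1.
Total: 6.

6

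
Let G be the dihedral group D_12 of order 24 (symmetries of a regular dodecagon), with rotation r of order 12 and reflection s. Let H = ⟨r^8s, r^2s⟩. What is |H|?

4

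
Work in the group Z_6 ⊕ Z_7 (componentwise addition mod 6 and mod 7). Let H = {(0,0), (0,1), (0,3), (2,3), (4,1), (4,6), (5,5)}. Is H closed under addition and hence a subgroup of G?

(0,1) ∈ H but its inverse (0,6) ∉ H, so H is not a subgroup.

No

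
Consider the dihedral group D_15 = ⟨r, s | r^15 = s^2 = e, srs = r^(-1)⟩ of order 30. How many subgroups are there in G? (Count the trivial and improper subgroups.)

28

|G| = 30, so by Lagrange every subgroup order divides 30. Divisors: 1, 2, 3, 5, 6, 10, 15, 30.
Subgroups by order — order 1: 1; order 2: 15; order 3: 1; order 5: 1; order 6: 5; order 10: 3; order 15: 1; order 30: 1.
Total: 1 + 15 + 1 + 1 + 5 + 3 + 1 + 1 = 28.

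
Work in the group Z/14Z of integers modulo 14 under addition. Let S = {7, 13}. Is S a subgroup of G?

The identity 0 ∉ S, so S is not a subgroup.

No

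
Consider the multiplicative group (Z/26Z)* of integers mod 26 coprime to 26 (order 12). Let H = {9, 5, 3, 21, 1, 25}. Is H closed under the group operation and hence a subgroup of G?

No

Closure fails: 3 · 21 = 11 ∉ H. So H is not a subgroup.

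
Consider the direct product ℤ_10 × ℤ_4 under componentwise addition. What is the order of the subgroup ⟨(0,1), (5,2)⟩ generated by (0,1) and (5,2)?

|⟨(0,1)⟩| = 4 and |⟨(5,2)⟩| = 2, so |H| is a multiple of lcm(4, 2) = 4 and divides |G| = 40.
Closing under the operation: H = {(0,0), (0,1), (0,2), (0,3), (5,0), (5,1), (5,2), (5,3)}, so |H| = 8.

8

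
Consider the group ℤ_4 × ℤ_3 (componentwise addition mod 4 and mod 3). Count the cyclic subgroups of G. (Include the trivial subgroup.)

6

Group the elements of G by the cyclic subgroup they generate; each cyclic subgroup of order d accounts for φ(d) elements.
Cyclic subgroups by order — order 1: 1; order 2: 1; order 3: 1; order 4: 1; order 6: 1; order 12: 1.
Total: 6.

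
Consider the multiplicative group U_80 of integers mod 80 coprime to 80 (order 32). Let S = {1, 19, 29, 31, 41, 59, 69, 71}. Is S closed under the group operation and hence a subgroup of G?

|S| = 8 divides |G| = 32, consistent with Lagrange.
S contains the identity, every element's inverse is in S, and S is closed under ·: it is a subgroup.

Yes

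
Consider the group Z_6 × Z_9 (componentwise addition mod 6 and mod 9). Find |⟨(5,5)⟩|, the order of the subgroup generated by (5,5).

The order of (5,5) in Z_6 × Z_9 is lcm(ord(5) in Z_6, ord(5) in Z_9).
ord(5) = 6 and ord(5) = 9, so |⟨(5,5)⟩| = lcm(6, 9) = 18.

18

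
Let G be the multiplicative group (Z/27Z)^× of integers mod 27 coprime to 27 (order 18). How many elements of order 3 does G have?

2

The elements of order 3 are: 10, 19.
That's 2.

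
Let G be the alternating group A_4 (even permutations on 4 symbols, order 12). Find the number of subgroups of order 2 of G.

|G| = 12 and 2 | 12, so subgroups of order 2 are possible by Lagrange.
The subgroups of order 2 are: {e, (1 2)(3 4)}; {e, (1 3)(2 4)}; {e, (1 4)(2 3)}.
So G has 3 subgroups of order 2.

3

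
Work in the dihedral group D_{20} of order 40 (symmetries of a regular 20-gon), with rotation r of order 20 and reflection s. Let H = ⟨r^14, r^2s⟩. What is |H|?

20

|⟨r^14⟩| = 10 and |⟨r^2s⟩| = 2, so |H| is a multiple of lcm(10, 2) = 10 and divides |G| = 40.
Closing under the operation: H = {e, r^2, r^4, r^6, r^8, r^10, r^12, r^14, r^16, r^18, s, r^2s, r^4s, r^6s, r^8s, r^10s, r^12s, r^14s, r^16s, r^18s}, so |H| = 20.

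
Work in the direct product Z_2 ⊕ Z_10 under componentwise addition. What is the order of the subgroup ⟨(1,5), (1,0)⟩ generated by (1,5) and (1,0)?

|⟨(1,5)⟩| = 2 and |⟨(1,0)⟩| = 2, so |H| is a multiple of lcm(2, 2) = 2 and divides |G| = 20.
Closing under the operation: H = {(0,0), (0,5), (1,0), (1,5)}, so |H| = 4.

4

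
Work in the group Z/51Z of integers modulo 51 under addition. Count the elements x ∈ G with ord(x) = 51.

32

In a cyclic group of order 51, the number of elements of order d (for d | 51) is φ(d).
φ(51) = 32.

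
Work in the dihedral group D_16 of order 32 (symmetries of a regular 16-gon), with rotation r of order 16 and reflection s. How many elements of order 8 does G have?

The elements of order 8 are: r^2, r^6, r^10, r^14.
That's 4.

4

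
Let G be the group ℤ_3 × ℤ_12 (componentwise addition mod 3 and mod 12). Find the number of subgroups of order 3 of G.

4

|G| = 36 and 3 | 36, so subgroups of order 3 are possible by Lagrange.
The subgroups of order 3 are: {(0,0), (0,4), (0,8)}; {(0,0), (1,0), (2,0)}; {(0,0), (1,4), (2,8)}; {(0,0), (1,8), (2,4)}.
So G has 4 subgroups of order 3.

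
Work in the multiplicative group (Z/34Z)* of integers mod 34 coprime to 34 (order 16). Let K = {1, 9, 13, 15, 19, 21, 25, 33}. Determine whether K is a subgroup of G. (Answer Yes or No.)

Yes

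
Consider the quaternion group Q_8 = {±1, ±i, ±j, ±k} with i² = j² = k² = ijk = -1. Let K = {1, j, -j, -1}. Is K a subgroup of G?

|K| = 4 divides |G| = 8, consistent with Lagrange.
K contains the identity, every element's inverse is in K, and K is closed under ·: it is a subgroup.
In fact K = ⟨j⟩.

Yes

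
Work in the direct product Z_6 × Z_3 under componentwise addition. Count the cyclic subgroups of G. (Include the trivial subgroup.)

10

Group the elements of G by the cyclic subgroup they generate; each cyclic subgroup of order d accounts for φ(d) elements.
Cyclic subgroups by order — order 1: 1; order 2: 1; order 3: 4; order 6: 4.
Total: 10.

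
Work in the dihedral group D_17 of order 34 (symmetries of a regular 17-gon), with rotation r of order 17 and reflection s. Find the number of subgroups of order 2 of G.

17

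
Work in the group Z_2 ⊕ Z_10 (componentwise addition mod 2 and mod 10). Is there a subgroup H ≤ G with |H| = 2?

2 | 20. A subgroup of order 2 is {(0,0), (0,5)}.

Yes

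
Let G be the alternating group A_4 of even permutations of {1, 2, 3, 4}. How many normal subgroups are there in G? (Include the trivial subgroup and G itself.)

G has 10 subgroups. Checking conjugation-invariance by order — order 1: 1/1 normal; order 2: 0/3 normal; order 3: 0/4 normal; order 4: 1/1 normal; order 12: 1/1 normal.
Total normal subgroups: 3.

3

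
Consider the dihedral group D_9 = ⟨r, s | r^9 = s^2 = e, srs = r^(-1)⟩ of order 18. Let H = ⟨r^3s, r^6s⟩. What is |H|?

6

|⟨r^3s⟩| = 2 and |⟨r^6s⟩| = 2, so |H| is a multiple of lcm(2, 2) = 2 and divides |G| = 18.
Closing under the operation: H = {e, r^3, r^6, s, r^3s, r^6s}, so |H| = 6.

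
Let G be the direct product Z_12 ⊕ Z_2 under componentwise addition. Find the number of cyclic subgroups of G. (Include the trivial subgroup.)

12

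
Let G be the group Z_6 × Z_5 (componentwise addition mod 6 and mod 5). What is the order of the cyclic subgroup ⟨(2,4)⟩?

The order of (2,4) in Z_6 × Z_5 is lcm(ord(2) in Z_6, ord(4) in Z_5).
ord(2) = 3 and ord(4) = 5, so |⟨(2,4)⟩| = lcm(3, 5) = 15.

15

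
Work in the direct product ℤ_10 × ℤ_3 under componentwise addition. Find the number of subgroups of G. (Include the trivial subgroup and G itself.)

8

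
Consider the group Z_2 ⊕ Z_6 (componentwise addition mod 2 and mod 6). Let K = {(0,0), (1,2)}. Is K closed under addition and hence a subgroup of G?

No

(1,2) ∈ K but its inverse (1,4) ∉ K, so K is not a subgroup.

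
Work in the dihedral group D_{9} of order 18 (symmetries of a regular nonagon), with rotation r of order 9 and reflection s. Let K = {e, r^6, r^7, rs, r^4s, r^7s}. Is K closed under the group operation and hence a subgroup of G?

No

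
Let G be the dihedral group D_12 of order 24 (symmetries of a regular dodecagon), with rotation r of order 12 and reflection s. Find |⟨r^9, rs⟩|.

8

|⟨r^9⟩| = 4 and |⟨rs⟩| = 2, so |H| is a multiple of lcm(4, 2) = 4 and divides |G| = 24.
Closing under the operation: H = {e, r^3, r^6, r^9, rs, r^4s, r^7s, r^10s}, so |H| = 8.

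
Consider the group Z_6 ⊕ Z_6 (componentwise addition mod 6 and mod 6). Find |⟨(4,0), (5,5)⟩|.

18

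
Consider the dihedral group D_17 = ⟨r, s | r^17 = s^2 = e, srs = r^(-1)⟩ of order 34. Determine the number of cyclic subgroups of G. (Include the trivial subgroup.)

19

Each element a generates a cyclic subgroup ⟨a⟩; distinct elements may generate the same one (a cyclic group of order d has φ(d) generators).
Cyclic subgroups by order — order 1: 1; order 2: 17; order 17: 1.
Total: 19.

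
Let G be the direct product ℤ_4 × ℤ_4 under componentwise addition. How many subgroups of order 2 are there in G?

3

|G| = 16 and 2 | 16, so subgroups of order 2 are possible by Lagrange.
The subgroups of order 2 are: {(0,0), (0,2)}; {(0,0), (2,0)}; {(0,0), (2,2)}.
So G has 3 subgroups of order 2.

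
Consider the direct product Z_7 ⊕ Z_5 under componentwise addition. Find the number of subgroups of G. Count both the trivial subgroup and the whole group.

|G| = 35, so by Lagrange every subgroup order divides 35. Divisors: 1, 5, 7, 35.
Subgroups by order — order 1: 1; order 5: 1; order 7: 1; order 35: 1.
Total: 1 + 1 + 1 + 1 = 4.

4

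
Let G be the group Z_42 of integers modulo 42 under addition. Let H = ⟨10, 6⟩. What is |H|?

21

|⟨10⟩| = 21 and |⟨6⟩| = 7, so |H| is a multiple of lcm(21, 7) = 21 and divides |G| = 42.
Closing under the operation: H = {0, 2, 4, 6, 8, 10, 12, 14, 16, 18, 20, 22, 24, 26, 28, 30, 32, 34, 36, 38, 40}, so |H| = 21.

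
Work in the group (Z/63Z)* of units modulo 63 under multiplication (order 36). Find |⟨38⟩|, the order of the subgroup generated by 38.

Compute successive powers of 38 mod 63: 38, 58, 62, 25, 5, 1; 38^6 ≡ 1 (mod 63).
So |⟨38⟩| = 6.

6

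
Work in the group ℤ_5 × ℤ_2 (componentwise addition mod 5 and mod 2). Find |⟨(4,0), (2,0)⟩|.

|⟨(4,0)⟩| = 5 and |⟨(2,0)⟩| = 5, so |H| is a multiple of lcm(5, 5) = 5 and divides |G| = 10.
Closing under the operation: H = {(0,0), (1,0), (2,0), (3,0), (4,0)}, so |H| = 5.

5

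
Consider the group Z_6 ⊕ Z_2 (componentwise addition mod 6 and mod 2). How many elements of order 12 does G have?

0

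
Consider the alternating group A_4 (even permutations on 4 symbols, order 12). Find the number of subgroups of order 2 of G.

|G| = 12 and 2 | 12, so subgroups of order 2 are possible by Lagrange.
The subgroups of order 2 are: {e, (1 2)(3 4)}; {e, (1 3)(2 4)}; {e, (1 4)(2 3)}.
So G has 3 subgroups of order 2.

3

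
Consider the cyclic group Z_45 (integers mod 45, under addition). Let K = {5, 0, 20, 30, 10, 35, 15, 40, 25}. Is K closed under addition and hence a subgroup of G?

|K| = 9 divides |G| = 45, consistent with Lagrange.
K contains the identity, every element's inverse is in K, and K is closed under +: it is a subgroup.
In fact K = ⟨35⟩.

Yes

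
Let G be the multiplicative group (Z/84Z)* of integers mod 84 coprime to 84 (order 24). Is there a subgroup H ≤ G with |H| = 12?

12 | 24. A subgroup of order 12 is {1, 11, 13, 23, 25, 37, 47, 59, 61, 71, 73, 83}.

Yes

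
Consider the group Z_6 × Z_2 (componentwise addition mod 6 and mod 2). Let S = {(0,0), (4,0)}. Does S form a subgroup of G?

(4,0) ∈ S but its inverse (2,0) ∉ S, so S is not a subgroup.

No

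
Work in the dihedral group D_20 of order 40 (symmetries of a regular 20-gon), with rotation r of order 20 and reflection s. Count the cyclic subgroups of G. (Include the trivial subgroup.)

A cyclic subgroup of order d is generated by each of its φ(d) elements of order d, so the cyclic subgroups of order d number (#elements of order d)/φ(d).
Cyclic subgroups by order — order 1: 1; order 2: 21; order 4: 1; order 5: 1; order 10: 1; order 20: 1.
Total: 26.

26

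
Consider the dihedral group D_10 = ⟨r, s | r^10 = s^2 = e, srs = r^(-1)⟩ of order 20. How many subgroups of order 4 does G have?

5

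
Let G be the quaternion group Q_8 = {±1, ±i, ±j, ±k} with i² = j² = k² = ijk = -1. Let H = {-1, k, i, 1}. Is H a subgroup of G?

No

k ∈ H but its inverse -k ∉ H, so H is not a subgroup.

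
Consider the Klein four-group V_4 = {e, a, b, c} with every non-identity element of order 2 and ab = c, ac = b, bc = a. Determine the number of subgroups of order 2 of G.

|G| = 4 and 2 | 4, so subgroups of order 2 are possible by Lagrange.
The subgroups of order 2 are: {e, a}; {e, b}; {e, c}.
So G has 3 subgroups of order 2.

3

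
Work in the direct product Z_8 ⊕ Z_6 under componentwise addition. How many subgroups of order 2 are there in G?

3

|G| = 48 and 2 | 48, so subgroups of order 2 are possible by Lagrange.
The subgroups of order 2 are: {(0,0), (0,3)}; {(0,0), (4,0)}; {(0,0), (4,3)}.
So G has 3 subgroups of order 2.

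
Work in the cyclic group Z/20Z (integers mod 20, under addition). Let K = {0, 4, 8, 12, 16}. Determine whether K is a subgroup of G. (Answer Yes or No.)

Yes

|K| = 5 divides |G| = 20, consistent with Lagrange.
K contains the identity, every element's inverse is in K, and K is closed under +: it is a subgroup.
In fact K = ⟨16⟩.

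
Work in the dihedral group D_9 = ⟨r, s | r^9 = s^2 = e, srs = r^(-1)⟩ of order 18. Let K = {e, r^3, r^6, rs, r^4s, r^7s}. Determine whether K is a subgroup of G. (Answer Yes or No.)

Yes

|K| = 6 divides |G| = 18, consistent with Lagrange.
K contains the identity, every element's inverse is in K, and K is closed under ·: it is a subgroup.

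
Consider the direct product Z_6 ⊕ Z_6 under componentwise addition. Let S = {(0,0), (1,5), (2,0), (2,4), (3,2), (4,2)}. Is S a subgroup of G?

(1,5) ∈ S but its inverse (5,1) ∉ S, so S is not a subgroup.

No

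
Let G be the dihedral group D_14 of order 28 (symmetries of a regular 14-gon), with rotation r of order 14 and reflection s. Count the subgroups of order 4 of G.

7

|G| = 28 and 4 | 28, so subgroups of order 4 are possible by Lagrange.
The subgroups of order 4 are: {e, r^7, r^3s, r^10s}; {e, r^7, r^4s, r^11s}; {e, r^7, r^5s, r^12s}; {e, r^7, r^6s, r^13s}; … (7 in all).
So G has 7 subgroups of order 4.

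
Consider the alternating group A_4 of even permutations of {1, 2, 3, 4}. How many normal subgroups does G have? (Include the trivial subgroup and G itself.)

3

G has 10 subgroups. Checking conjugation-invariance by order — order 1: 1/1 normal; order 2: 0/3 normal; order 3: 0/4 normal; order 4: 1/1 normal; order 12: 1/1 normal.
Total normal subgroups: 3.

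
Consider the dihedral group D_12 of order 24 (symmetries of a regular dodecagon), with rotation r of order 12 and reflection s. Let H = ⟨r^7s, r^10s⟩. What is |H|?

8

|⟨r^7s⟩| = 2 and |⟨r^10s⟩| = 2, so |H| is a multiple of lcm(2, 2) = 2 and divides |G| = 24.
Closing under the operation: H = {e, r^3, r^6, r^9, rs, r^4s, r^7s, r^10s}, so |H| = 8.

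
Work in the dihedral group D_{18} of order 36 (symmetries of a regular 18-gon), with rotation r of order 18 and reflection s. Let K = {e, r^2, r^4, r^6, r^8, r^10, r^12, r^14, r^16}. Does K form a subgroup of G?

|K| = 9 divides |G| = 36, consistent with Lagrange.
K contains the identity, every element's inverse is in K, and K is closed under ·: it is a subgroup.
In fact K = ⟨r^4⟩.

Yes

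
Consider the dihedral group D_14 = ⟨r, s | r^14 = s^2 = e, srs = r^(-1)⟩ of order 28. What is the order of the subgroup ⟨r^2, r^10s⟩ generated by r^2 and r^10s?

14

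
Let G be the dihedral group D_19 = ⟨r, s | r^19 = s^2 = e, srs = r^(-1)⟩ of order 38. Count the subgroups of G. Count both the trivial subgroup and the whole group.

22

|G| = 38, so by Lagrange every subgroup order divides 38. Divisors: 1, 2, 19, 38.
Subgroups by order — order 1: 1; order 2: 19; order 19: 1; order 38: 1.
Total: 1 + 19 + 1 + 1 = 22.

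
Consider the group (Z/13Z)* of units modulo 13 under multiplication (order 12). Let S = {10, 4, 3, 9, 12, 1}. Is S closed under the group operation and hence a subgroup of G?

|S| = 6 divides |G| = 12, consistent with Lagrange.
S contains the identity, every element's inverse is in S, and S is closed under ·: it is a subgroup.
In fact S = ⟨4⟩.

Yes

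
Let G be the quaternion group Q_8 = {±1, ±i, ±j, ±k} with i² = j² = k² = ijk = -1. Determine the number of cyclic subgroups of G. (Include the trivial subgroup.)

Each element a generates a cyclic subgroup ⟨a⟩; distinct elements may generate the same one (a cyclic group of order d has φ(d) generators).
Cyclic subgroups by order — order 1: 1; order 2: 1; order 4: 3.
Total: 5.

5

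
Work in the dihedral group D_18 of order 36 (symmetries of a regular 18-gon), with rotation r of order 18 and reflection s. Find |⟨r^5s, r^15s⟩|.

18

|⟨r^5s⟩| = 2 and |⟨r^15s⟩| = 2, so |H| is a multiple of lcm(2, 2) = 2 and divides |G| = 36.
Closing under the operation: H = {e, r^2, r^4, r^6, r^8, r^10, r^12, r^14, r^16, rs, r^3s, r^5s, r^7s, r^9s, r^11s, r^13s, r^15s, r^17s}, so |H| = 18.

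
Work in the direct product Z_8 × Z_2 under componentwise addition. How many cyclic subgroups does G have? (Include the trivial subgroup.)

8

Each element a generates a cyclic subgroup ⟨a⟩; distinct elements may generate the same one (a cyclic group of order d has φ(d) generators).
Cyclic subgroups by order — order 1: 1; order 2: 3; order 4: 2; order 8: 2.
Total: 8.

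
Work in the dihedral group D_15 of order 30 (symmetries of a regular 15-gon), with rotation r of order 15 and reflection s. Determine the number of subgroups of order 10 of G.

3

|G| = 30 and 10 | 30, so subgroups of order 10 are possible by Lagrange.
The subgroups of order 10 are: {e, r^3, r^6, r^9, r^12, rs, r^4s, r^7s, r^10s, r^13s}; {e, r^3, r^6, r^9, r^12, r^2s, r^5s, r^8s, r^11s, r^14s}; {e, r^3, r^6, r^9, r^12, s, r^3s, r^6s, r^9s, r^12s}.
So G has 3 subgroups of order 10.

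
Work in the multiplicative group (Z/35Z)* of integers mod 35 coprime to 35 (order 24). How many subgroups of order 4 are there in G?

3

|G| = 24 and 4 | 24, so subgroups of order 4 are possible by Lagrange.
The subgroups of order 4 are: {1, 13, 27, 29}; {1, 8, 22, 29}; {1, 6, 29, 34}.
So G has 3 subgroups of order 4.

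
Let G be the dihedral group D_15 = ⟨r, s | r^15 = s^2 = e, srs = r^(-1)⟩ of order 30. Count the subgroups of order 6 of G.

5

|G| = 30 and 6 | 30, so subgroups of order 6 are possible by Lagrange.
The subgroups of order 6 are: {e, r^5, r^10, s, r^5s, r^10s}; {e, r^5, r^10, rs, r^6s, r^11s}; {e, r^5, r^10, r^2s, r^7s, r^12s}; {e, r^5, r^10, r^3s, r^8s, r^13s}; … (5 in all).
So G has 5 subgroups of order 6.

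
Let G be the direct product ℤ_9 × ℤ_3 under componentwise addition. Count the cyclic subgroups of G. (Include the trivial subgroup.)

8

Group the elements of G by the cyclic subgroup they generate; each cyclic subgroup of order d accounts for φ(d) elements.
Cyclic subgroups by order — order 1: 1; order 3: 4; order 9: 3.
Total: 8.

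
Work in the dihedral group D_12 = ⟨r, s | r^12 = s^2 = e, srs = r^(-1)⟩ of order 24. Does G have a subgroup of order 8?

Yes

8 | 24. A subgroup of order 8 is {e, r^3, r^6, r^9, rs, r^4s, r^7s, r^10s}.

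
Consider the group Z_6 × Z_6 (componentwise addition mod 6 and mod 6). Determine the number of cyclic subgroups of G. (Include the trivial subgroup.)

20

Group the elements of G by the cyclic subgroup they generate; each cyclic subgroup of order d accounts for φ(d) elements.
Cyclic subgroups by order — order 1: 1; order 2: 3; order 3: 4; order 6: 12.
Total: 20.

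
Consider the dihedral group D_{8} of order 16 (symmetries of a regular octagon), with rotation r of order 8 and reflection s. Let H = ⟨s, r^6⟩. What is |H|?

|⟨s⟩| = 2 and |⟨r^6⟩| = 4, so |H| is a multiple of lcm(2, 4) = 4 and divides |G| = 16.
Closing under the operation: H = {e, r^2, r^4, r^6, s, r^2s, r^4s, r^6s}, so |H| = 8.

8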